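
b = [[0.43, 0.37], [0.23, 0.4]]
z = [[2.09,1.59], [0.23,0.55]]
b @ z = [[0.98,  0.89], [0.57,  0.59]]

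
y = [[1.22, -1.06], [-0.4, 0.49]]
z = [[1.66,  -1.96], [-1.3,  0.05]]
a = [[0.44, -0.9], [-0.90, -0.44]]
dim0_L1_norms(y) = [1.62, 1.55]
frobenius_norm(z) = 2.88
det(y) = 0.17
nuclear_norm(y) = 1.83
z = y + a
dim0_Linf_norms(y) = [1.22, 1.06]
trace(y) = 1.71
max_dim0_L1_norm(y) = 1.62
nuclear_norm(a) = 2.00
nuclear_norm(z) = 3.64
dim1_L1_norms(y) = [2.28, 0.89]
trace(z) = 1.71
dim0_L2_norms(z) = [2.11, 1.96]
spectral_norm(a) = 1.00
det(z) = -2.46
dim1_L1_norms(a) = [1.34, 1.34]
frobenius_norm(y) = 1.74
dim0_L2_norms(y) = [1.28, 1.17]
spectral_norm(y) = 1.73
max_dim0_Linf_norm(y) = 1.22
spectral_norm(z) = 2.73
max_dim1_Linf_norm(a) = 0.9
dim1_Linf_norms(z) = [1.96, 1.3]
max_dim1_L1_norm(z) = 3.62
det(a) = -1.00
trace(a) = 0.00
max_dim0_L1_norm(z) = 2.96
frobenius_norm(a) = 1.42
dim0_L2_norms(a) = [1.0, 1.0]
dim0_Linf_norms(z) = [1.66, 1.96]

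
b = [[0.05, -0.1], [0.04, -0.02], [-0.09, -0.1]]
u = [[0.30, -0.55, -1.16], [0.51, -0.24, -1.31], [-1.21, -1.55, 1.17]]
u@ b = [[0.1,  0.1], [0.13,  0.08], [-0.23,  0.03]]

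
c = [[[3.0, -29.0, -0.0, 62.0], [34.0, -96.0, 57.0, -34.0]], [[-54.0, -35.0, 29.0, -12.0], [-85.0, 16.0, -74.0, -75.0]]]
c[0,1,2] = 57.0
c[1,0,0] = -54.0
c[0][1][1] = -96.0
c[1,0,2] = 29.0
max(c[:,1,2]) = 57.0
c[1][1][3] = -75.0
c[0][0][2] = -0.0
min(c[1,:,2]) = -74.0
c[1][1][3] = -75.0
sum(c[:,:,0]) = -102.0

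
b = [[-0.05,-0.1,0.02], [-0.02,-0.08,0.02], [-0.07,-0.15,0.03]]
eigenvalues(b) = [-0.0, -0.06, -0.04]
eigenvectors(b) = [[-0.21, 0.57, 0.58], [0.29, 0.19, 0.12], [0.94, 0.8, 0.8]]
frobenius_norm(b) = 0.22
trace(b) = -0.10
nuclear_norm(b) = 0.24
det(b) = -0.00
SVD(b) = [[-0.52, 0.34, -0.79], [-0.38, -0.91, -0.14], [-0.77, 0.23, 0.60]] @ diag([0.21940717588872483, 0.016129841771999165, 0.0005651309090824803]) @ [[0.4, 0.90, -0.19], [-0.90, 0.33, -0.29], [0.2, -0.28, -0.94]]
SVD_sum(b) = [[-0.05, -0.1, 0.02], [-0.03, -0.08, 0.02], [-0.07, -0.15, 0.03]] + [[-0.0, 0.00, -0.00], [0.01, -0.0, 0.00], [-0.0, 0.0, -0.00]] + [[-0.0, 0.0, 0.00],[-0.00, 0.0, 0.00],[0.0, -0.0, -0.0]]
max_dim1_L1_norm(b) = 0.25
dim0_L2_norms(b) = [0.09, 0.2, 0.04]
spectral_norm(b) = 0.22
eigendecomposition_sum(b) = [[-0.0, -0.0, 0.0], [0.0, 0.00, -0.0], [0.0, 0.0, -0.0]] + [[-0.07, -0.44, 0.12], [-0.03, -0.15, 0.04], [-0.10, -0.63, 0.17]] + [[0.02, 0.34, -0.10], [0.01, 0.07, -0.02], [0.03, 0.48, -0.14]]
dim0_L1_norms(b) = [0.14, 0.33, 0.07]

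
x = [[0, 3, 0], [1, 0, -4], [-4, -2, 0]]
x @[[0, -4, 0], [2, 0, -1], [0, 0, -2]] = [[6, 0, -3], [0, -4, 8], [-4, 16, 2]]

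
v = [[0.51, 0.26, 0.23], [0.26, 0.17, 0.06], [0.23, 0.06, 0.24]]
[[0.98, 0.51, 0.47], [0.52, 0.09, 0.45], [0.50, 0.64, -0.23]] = v @ [[-0.53, -0.55, 1.24], [3.23, 0.26, 1.64], [1.8, 3.14, -2.56]]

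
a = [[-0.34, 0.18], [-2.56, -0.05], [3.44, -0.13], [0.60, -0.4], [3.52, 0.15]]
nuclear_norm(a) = 6.07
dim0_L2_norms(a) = [5.59, 0.48]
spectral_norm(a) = 5.59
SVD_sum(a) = [[-0.34, 0.0],[-2.56, 0.01],[3.44, -0.01],[0.60, -0.0],[3.52, -0.01]] + [[0.00, 0.18], [-0.0, -0.06], [-0.00, -0.12], [-0.00, -0.4], [0.0, 0.16]]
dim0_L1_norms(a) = [10.46, 0.91]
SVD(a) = [[-0.06,0.37],[-0.46,-0.12],[0.62,-0.25],[0.11,-0.82],[0.63,0.33]] @ diag([5.590480770144967, 0.4837610553148522]) @ [[1.00, -0.00], [0.0, 1.00]]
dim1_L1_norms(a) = [0.52, 2.61, 3.57, 1.0, 3.67]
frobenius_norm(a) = 5.61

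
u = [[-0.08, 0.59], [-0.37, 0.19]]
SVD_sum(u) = [[-0.22, 0.53], [-0.12, 0.29]] + [[0.14, 0.06], [-0.25, -0.10]]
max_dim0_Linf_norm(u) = 0.59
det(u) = 0.20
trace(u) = 0.11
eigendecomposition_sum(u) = [[-0.04+0.23j,(0.3-0.04j)], [-0.19+0.02j,0.09+0.22j]] + [[-0.04-0.23j, (0.3+0.04j)], [(-0.19-0.02j), (0.09-0.22j)]]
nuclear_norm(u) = 0.97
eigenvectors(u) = [[0.78+0.00j, 0.78-0.00j], [(0.18+0.59j), (0.18-0.59j)]]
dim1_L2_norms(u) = [0.6, 0.42]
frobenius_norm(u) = 0.73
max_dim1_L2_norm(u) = 0.6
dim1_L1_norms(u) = [0.67, 0.56]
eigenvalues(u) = [(0.06+0.45j), (0.06-0.45j)]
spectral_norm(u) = 0.66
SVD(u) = [[-0.88, -0.48], [-0.48, 0.88]] @ diag([0.6572815139096021, 0.30900001856424186]) @ [[0.38, -0.93], [-0.93, -0.38]]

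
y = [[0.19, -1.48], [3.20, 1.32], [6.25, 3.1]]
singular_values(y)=[7.8, 1.43]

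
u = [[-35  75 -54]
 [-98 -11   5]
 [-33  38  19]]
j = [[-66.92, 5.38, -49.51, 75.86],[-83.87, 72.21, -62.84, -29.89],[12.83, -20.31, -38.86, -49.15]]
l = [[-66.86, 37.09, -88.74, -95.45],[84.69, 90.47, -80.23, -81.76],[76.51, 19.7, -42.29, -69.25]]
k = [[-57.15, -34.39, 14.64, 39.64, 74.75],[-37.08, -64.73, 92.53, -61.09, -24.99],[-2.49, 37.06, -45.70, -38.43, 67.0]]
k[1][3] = -61.09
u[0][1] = 75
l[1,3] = -81.76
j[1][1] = 72.21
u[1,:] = [-98, -11, 5]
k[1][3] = -61.09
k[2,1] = 37.06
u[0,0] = -35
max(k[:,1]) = 37.06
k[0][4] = 74.75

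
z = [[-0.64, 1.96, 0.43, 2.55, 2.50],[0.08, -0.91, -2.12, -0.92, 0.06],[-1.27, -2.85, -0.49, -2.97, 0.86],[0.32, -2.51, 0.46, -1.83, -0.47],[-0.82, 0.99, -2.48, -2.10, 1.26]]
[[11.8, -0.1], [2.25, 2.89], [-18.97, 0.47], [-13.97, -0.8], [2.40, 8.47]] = z @ [[2.49, 2.18], [2.57, 1.58], [-3.60, -1.05], [3.55, -2.0], [0.34, 1.5]]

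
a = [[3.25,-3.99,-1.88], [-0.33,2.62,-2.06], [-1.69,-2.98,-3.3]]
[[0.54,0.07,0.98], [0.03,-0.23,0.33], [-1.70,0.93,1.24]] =a@[[0.45, -0.19, 0.01], [0.17, -0.15, -0.1], [0.13, -0.05, -0.29]]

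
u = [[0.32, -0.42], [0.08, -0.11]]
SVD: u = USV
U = [[-0.97,-0.25], [-0.25,0.97]]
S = [0.55, 0.0]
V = [[-0.60, 0.8], [-0.8, -0.6]]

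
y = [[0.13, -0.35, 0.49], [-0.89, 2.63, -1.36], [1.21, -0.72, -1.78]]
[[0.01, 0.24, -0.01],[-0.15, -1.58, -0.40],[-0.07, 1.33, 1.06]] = y@[[-0.21, 1.06, 0.51], [-0.15, -0.21, -0.09], [-0.04, 0.06, -0.21]]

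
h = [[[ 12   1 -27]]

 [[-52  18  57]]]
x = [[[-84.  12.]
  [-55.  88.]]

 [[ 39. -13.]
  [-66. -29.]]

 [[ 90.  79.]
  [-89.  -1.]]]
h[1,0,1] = 18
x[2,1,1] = -1.0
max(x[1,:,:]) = 39.0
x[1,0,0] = 39.0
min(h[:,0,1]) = 1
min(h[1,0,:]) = -52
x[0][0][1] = 12.0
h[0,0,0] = 12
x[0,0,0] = -84.0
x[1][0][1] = -13.0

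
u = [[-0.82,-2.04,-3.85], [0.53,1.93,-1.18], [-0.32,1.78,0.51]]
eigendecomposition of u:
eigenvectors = [[(-0.97+0j), 0.74+0.00j, (0.74-0j)], [0.07+0.00j, (-0.04-0.5j), -0.04+0.50j], [-0.22+0.00j, (-0.44-0.09j), -0.44+0.09j]]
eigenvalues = [(-1.53+0j), (1.57+1.81j), (1.57-1.81j)]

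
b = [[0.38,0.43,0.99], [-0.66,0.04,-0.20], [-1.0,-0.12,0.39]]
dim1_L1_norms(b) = [1.8, 0.9, 1.51]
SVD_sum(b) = [[0.73,0.2,0.30], [-0.59,-0.16,-0.24], [-0.70,-0.19,-0.29]] + [[-0.34, 0.17, 0.7], [-0.05, 0.02, 0.1], [-0.32, 0.16, 0.65]] + [[-0.01, 0.06, -0.02], [-0.03, 0.18, -0.06], [0.01, -0.09, 0.03]]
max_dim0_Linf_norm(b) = 1.0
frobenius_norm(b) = 1.72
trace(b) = 0.81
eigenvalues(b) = [(0.28+1.1j), (0.28-1.1j), (0.24+0j)]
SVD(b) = [[-0.63, -0.73, -0.28],  [0.50, -0.1, -0.86],  [0.60, -0.68, 0.43]] @ diag([1.303793483325067, 1.0981289227122266, 0.2175670516001273]) @ [[-0.89, -0.25, -0.37], [0.43, -0.22, -0.88], [0.14, -0.95, 0.3]]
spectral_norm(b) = 1.30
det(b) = 0.31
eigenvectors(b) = [[0.68+0.00j, (0.68-0j), (0.17+0j)], [-0.19+0.37j, (-0.19-0.37j), -0.91+0.00j], [0.02+0.60j, (0.02-0.6j), (0.37+0j)]]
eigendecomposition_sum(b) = [[0.20+0.56j, (0.23+0.03j), (0.48-0.18j)], [(-0.36-0.05j), -0.08+0.12j, -0.04+0.31j], [-0.49+0.19j, -0.02+0.20j, (0.17+0.42j)]] + [[0.20-0.56j, 0.23-0.03j, (0.48+0.18j)], [-0.36+0.05j, (-0.08-0.12j), (-0.04-0.31j)], [(-0.49-0.19j), -0.02-0.20j, 0.17-0.42j]] + [[(-0.01+0j), -0.04+0.00j, 0.02+0.00j], [(0.06-0j), 0.20-0.00j, -0.12-0.00j], [(-0.02+0j), -0.08+0.00j, 0.05+0.00j]]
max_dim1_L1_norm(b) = 1.8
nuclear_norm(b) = 2.62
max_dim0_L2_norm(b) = 1.26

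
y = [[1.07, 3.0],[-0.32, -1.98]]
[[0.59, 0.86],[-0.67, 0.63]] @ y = [[0.36, 0.07], [-0.92, -3.26]]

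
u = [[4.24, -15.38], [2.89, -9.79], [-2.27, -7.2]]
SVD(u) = [[-0.8, 0.26], [-0.51, 0.21], [-0.33, -0.94]] @ diag([20.00920346533938, 3.916998427705911]) @ [[-0.2, 0.98], [0.98, 0.20]]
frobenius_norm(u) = 20.39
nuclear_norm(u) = 23.93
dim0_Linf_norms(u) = [4.24, 15.38]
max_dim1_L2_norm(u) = 15.95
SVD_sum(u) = [[3.26,-15.59], [2.08,-9.96], [1.35,-6.44]] + [[0.98,0.21], [0.81,0.17], [-3.62,-0.76]]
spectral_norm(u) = 20.01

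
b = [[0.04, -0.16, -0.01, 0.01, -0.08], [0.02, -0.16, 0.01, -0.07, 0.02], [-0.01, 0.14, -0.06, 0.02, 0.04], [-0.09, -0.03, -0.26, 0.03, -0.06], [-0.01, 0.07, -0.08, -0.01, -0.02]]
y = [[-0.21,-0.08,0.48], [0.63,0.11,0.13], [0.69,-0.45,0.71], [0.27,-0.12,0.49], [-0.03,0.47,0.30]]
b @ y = [[-0.11, -0.06, -0.03], [-0.12, -0.01, -0.03], [0.05, 0.06, -0.01], [-0.17, 0.09, -0.24], [-0.01, 0.04, -0.06]]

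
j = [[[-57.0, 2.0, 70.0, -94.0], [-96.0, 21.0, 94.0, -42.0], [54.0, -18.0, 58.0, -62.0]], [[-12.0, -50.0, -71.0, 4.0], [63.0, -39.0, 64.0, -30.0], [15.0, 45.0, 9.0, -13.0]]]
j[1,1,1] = -39.0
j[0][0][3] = -94.0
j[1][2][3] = -13.0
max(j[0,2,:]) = 58.0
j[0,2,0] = 54.0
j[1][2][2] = 9.0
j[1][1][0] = 63.0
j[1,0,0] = -12.0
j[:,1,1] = [21.0, -39.0]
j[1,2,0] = 15.0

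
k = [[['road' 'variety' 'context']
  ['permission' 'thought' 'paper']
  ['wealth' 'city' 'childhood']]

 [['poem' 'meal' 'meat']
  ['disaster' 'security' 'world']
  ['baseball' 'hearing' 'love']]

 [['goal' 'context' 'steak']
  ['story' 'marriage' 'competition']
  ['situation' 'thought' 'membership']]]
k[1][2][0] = 'baseball'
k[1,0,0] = 'poem'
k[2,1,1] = 'marriage'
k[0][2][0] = 'wealth'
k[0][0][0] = 'road'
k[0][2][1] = 'city'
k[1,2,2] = 'love'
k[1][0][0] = 'poem'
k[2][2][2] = 'membership'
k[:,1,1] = ['thought', 'security', 'marriage']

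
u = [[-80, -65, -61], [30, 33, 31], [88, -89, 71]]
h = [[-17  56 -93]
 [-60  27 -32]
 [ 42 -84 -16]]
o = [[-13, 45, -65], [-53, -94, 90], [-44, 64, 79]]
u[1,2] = 31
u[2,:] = [88, -89, 71]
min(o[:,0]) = -53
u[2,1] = -89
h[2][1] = -84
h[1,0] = -60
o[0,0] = -13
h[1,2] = -32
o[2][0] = -44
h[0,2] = -93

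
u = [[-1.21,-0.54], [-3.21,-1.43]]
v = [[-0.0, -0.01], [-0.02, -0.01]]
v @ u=[[0.03, 0.01], [0.06, 0.03]]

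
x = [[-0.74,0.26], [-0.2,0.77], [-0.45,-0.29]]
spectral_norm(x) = 0.99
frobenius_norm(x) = 1.24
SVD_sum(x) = [[-0.54, 0.48], [-0.49, 0.44], [-0.10, 0.09]] + [[-0.2, -0.22], [0.29, 0.33], [-0.35, -0.38]]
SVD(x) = [[-0.73, 0.41], [-0.67, -0.59], [-0.14, 0.70]] @ diag([0.9921921726214555, 0.7417915425432645]) @ [[0.74, -0.67], [-0.67, -0.74]]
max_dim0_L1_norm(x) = 1.39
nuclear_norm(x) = 1.73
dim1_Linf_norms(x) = [0.74, 0.77, 0.45]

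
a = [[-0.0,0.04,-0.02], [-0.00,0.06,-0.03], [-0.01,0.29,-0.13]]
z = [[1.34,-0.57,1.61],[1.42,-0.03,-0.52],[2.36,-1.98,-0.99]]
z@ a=[[-0.02,  0.49,  -0.22], [0.01,  -0.1,  0.04], [0.01,  -0.31,  0.14]]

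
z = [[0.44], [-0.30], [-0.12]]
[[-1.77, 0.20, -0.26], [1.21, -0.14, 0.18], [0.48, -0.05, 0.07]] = z@[[-4.02,0.45,-0.59]]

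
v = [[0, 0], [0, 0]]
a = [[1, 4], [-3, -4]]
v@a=[[0, 0], [0, 0]]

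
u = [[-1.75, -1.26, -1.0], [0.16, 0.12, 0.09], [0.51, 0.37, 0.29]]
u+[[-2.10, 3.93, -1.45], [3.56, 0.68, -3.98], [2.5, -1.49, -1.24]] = [[-3.85, 2.67, -2.45], [3.72, 0.8, -3.89], [3.01, -1.12, -0.95]]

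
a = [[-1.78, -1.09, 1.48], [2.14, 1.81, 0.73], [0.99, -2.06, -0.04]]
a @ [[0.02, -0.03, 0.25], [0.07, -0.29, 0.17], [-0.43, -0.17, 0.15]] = [[-0.75, 0.12, -0.41], [-0.14, -0.71, 0.95], [-0.11, 0.57, -0.11]]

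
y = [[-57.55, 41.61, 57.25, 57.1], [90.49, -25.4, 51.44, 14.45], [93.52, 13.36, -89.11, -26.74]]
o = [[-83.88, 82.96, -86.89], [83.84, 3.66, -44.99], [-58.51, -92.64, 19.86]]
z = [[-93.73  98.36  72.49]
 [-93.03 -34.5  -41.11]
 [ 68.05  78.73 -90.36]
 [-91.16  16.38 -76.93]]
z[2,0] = 68.05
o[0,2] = -86.89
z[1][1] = -34.5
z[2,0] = 68.05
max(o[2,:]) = 19.86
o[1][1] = 3.66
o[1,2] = -44.99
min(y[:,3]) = -26.74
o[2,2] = 19.86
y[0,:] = [-57.55, 41.61, 57.25, 57.1]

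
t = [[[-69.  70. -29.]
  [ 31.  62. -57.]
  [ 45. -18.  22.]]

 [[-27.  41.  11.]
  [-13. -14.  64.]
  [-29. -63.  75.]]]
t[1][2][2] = 75.0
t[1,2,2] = 75.0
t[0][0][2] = -29.0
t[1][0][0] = -27.0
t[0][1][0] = 31.0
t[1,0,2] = 11.0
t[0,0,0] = -69.0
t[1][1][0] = -13.0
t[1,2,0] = -29.0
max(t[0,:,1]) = 70.0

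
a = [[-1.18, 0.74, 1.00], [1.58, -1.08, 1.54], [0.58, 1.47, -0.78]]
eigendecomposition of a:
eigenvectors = [[-0.44, -0.39, -0.25], [-0.67, -0.53, -0.63], [-0.6, 0.75, 0.73]]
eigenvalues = [1.31, -2.11, -2.24]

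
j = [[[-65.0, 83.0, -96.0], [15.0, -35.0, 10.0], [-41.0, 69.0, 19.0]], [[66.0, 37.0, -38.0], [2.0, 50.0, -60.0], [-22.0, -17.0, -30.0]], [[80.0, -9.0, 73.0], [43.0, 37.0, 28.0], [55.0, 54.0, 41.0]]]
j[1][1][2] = -60.0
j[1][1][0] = 2.0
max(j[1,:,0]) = 66.0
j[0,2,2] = 19.0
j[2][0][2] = 73.0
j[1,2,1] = -17.0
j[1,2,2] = -30.0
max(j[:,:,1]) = 83.0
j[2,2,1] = 54.0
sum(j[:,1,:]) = 90.0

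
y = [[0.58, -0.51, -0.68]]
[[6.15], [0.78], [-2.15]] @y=[[3.57, -3.14, -4.18], [0.45, -0.40, -0.53], [-1.25, 1.1, 1.46]]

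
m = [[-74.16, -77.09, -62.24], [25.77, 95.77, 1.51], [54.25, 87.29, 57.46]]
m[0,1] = -77.09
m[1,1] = 95.77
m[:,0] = [-74.16, 25.77, 54.25]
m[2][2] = 57.46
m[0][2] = -62.24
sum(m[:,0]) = 5.859999999999999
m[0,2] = -62.24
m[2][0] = 54.25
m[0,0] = -74.16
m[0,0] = -74.16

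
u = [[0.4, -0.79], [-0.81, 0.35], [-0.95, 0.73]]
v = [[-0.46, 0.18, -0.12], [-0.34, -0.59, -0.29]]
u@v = [[0.08,0.54,0.18], [0.25,-0.35,-0.0], [0.19,-0.6,-0.1]]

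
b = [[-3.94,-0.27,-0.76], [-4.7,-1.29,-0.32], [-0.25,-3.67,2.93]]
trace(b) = -2.30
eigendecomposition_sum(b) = [[-3.64, -0.67, -0.38], [-5.05, -0.93, -0.53], [-2.5, -0.46, -0.26]] + [[-0.07, 0.06, -0.01], [0.24, -0.19, 0.04], [0.27, -0.22, 0.04]] + [[-0.23, 0.35, -0.36], [0.11, -0.17, 0.17], [1.98, -2.99, 3.15]]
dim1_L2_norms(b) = [4.02, 4.88, 4.7]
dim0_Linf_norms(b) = [4.7, 3.67, 2.93]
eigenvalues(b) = [-4.84, -0.22, 2.76]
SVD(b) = [[-0.61, 0.25, 0.76], [-0.77, 0.06, -0.64], [-0.20, -0.97, 0.15]] @ diag([6.3456993451115995, 4.676467599238978, 0.09823754230576787]) @ [[0.95, 0.3, 0.02], [-0.22, 0.73, -0.65], [-0.21, 0.62, 0.76]]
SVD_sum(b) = [[-3.68, -1.15, -0.07], [-4.65, -1.46, -0.09], [-1.22, -0.38, -0.02]] + [[-0.25, 0.84, -0.75], [-0.06, 0.21, -0.18], [0.98, -3.3, 2.94]] + [[-0.02, 0.05, 0.06], [0.01, -0.04, -0.05], [-0.00, 0.01, 0.01]]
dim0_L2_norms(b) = [6.14, 3.9, 3.04]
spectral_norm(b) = 6.35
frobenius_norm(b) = 7.88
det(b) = 2.92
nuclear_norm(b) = 11.12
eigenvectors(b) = [[0.54, 0.2, -0.11], [0.75, -0.65, 0.05], [0.37, -0.74, 0.99]]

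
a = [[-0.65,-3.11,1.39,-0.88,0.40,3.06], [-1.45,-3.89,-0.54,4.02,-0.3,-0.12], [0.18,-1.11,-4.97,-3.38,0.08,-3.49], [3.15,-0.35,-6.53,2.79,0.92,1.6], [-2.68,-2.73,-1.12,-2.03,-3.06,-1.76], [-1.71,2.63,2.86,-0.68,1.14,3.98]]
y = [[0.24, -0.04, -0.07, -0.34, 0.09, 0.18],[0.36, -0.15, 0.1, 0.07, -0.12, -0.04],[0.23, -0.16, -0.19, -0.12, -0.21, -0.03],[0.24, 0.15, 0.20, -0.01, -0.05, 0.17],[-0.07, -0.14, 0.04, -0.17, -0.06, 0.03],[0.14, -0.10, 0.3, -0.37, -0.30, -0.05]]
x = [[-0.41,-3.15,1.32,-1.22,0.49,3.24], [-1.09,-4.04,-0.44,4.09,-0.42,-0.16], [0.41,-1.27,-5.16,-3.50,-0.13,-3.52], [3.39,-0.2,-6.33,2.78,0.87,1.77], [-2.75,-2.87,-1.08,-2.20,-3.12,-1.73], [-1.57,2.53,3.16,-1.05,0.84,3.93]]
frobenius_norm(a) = 15.42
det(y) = 0.00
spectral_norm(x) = 10.22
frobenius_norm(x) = 15.67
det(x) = -8104.11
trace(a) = -5.80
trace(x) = -6.02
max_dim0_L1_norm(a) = 17.41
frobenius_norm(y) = 1.07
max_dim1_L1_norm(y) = 1.26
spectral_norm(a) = 10.10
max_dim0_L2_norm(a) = 8.89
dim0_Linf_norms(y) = [0.36, 0.16, 0.3, 0.37, 0.3, 0.18]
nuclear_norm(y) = 2.26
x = a + y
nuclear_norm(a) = 33.27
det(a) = -9850.10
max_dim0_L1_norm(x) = 17.49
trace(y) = -0.22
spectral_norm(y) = 0.76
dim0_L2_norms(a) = [4.75, 6.37, 8.89, 6.38, 3.43, 6.56]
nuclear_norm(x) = 33.52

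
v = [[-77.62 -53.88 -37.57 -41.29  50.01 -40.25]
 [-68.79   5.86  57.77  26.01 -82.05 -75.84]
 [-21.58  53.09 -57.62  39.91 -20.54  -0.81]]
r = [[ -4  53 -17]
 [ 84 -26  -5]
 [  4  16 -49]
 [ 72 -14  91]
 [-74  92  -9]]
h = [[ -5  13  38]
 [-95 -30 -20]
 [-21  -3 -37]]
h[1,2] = -20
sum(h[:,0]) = -121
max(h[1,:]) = -20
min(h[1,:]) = -95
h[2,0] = -21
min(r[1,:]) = -26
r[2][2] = -49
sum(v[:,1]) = 5.07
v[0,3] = -41.29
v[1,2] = 57.77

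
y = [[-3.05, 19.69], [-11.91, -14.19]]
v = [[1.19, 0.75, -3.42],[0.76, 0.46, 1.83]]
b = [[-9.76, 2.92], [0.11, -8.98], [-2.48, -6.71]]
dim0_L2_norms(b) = [10.07, 11.58]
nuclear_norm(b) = 21.62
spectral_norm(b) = 11.77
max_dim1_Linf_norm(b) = 9.76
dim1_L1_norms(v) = [5.36, 3.05]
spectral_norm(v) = 3.98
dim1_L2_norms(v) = [3.7, 2.03]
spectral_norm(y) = 24.79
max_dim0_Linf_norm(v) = 3.42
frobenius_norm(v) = 4.22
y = v @ b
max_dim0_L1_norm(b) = 18.61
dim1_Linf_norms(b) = [9.76, 8.98, 6.71]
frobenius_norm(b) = 15.35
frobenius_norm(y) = 27.21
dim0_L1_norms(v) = [1.95, 1.21, 5.25]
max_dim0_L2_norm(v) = 3.88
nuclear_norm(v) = 5.39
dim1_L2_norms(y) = [19.92, 18.53]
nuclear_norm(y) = 36.00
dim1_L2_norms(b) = [10.19, 8.98, 7.15]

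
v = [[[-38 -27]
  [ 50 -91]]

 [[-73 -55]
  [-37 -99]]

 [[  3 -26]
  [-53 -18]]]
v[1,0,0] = -73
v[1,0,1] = -55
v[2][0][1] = -26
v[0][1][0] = 50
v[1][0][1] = -55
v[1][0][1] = -55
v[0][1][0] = 50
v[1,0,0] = -73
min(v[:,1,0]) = -53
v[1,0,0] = -73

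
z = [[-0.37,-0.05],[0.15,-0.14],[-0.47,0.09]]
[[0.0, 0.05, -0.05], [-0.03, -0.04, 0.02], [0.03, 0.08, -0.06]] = z @ [[-0.03,-0.14,0.14], [0.15,0.11,0.04]]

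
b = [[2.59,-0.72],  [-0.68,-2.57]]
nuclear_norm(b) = 5.35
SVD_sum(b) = [[1.9, -1.56], [0.85, -0.70]] + [[0.69, 0.84], [-1.53, -1.87]]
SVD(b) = [[-0.91, -0.41],[-0.41, 0.91]] @ diag([2.6956358246113834, 2.6509144650613883]) @ [[-0.77, 0.63], [-0.63, -0.77]]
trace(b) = 0.02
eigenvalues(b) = [2.68, -2.66]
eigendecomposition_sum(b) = [[2.64, -0.36], [-0.34, 0.05]] + [[-0.05, -0.36], [-0.34, -2.62]]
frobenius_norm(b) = 3.78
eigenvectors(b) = [[0.99, 0.14], [-0.13, 0.99]]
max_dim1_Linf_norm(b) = 2.59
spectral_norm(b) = 2.70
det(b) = -7.15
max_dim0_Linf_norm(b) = 2.59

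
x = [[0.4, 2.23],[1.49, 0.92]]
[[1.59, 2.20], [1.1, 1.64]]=x @ [[0.34, 0.55], [0.65, 0.89]]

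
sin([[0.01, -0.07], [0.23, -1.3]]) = [[0.01, -0.05], [0.17, -0.97]]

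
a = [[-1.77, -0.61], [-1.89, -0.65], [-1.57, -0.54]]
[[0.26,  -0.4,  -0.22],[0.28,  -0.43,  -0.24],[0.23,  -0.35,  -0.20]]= a @ [[-0.14, 0.16, 0.08], [-0.02, 0.19, 0.13]]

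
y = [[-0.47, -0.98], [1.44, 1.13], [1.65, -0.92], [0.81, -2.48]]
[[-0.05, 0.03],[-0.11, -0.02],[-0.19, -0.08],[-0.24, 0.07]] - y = [[0.42, 1.01], [-1.55, -1.15], [-1.84, 0.84], [-1.05, 2.55]]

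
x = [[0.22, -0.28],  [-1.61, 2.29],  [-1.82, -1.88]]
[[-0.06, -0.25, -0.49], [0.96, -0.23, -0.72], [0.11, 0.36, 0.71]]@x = [[1.28, 0.37], [1.89, 0.56], [-1.85, -0.54]]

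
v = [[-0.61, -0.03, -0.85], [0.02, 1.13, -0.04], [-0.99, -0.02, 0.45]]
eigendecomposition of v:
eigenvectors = [[-0.85, 0.46, -0.01], [-0.00, -0.28, 1.0], [-0.53, -0.84, -0.01]]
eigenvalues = [-1.14, 0.98, 1.13]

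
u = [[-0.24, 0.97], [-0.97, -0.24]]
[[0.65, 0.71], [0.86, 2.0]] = u @[[-0.99, -2.11], [0.43, 0.21]]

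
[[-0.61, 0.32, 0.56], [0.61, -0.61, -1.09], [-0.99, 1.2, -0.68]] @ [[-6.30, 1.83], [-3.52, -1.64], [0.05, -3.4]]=[[2.74, -3.55],[-1.75, 5.82],[1.98, -1.47]]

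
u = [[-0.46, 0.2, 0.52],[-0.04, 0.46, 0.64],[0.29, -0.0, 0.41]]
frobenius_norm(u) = 1.18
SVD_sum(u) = [[-0.14, 0.28, 0.56], [-0.17, 0.34, 0.67], [-0.06, 0.13, 0.25]] + [[-0.30, 0.01, -0.08], [0.11, -0.00, 0.03], [0.37, -0.02, 0.1]] + [[-0.02, -0.10, 0.05], [0.02, 0.12, -0.06], [-0.02, -0.11, 0.05]]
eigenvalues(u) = [-0.57, 0.68, 0.3]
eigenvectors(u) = [[0.94, 0.31, 0.09],[0.21, 0.89, 0.97],[-0.28, 0.33, -0.24]]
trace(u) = 0.41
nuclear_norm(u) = 1.77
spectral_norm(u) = 1.04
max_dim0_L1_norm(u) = 1.57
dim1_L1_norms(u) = [1.18, 1.14, 0.7]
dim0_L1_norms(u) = [0.79, 0.66, 1.57]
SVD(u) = [[-0.62,0.61,0.50], [-0.74,-0.22,-0.64], [-0.28,-0.76,0.59]] @ diag([1.0433000539515196, 0.5113412708399615, 0.21692188031761497]) @ [[0.22,  -0.44,  -0.87], [-0.96,  0.04,  -0.27], [-0.15,  -0.90,  0.42]]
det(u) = -0.12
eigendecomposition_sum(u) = [[-0.53, 0.10, 0.21],  [-0.12, 0.02, 0.05],  [0.16, -0.03, -0.06]] + [[0.09,0.08,0.35], [0.25,0.23,1.01], [0.09,0.08,0.37]] + [[-0.02, 0.02, -0.04], [-0.17, 0.21, -0.42], [0.04, -0.05, 0.1]]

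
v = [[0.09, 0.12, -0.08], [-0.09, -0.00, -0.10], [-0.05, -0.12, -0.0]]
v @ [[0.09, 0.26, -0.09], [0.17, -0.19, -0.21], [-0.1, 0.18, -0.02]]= [[0.04,-0.01,-0.03],[0.00,-0.04,0.01],[-0.02,0.01,0.03]]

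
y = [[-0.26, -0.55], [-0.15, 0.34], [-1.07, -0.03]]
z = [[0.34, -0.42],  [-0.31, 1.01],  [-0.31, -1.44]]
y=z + [[-0.60, -0.13], [0.16, -0.67], [-0.76, 1.41]]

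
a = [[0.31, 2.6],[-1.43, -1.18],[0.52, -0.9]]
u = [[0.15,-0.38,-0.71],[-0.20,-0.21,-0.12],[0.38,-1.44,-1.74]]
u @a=[[0.22,1.48], [0.18,-0.16], [1.27,4.25]]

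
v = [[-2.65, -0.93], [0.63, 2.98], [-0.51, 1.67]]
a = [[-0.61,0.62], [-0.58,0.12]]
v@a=[[2.16,-1.75], [-2.11,0.75], [-0.66,-0.12]]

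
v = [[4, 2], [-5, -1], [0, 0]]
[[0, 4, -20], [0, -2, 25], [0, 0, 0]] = v@[[0, 0, -5], [0, 2, 0]]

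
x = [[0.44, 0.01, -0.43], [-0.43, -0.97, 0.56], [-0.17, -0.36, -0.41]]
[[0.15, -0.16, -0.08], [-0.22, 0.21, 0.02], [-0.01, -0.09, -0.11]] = x @ [[0.22, -0.09, -0.0], [0.06, -0.02, 0.09], [-0.12, 0.27, 0.19]]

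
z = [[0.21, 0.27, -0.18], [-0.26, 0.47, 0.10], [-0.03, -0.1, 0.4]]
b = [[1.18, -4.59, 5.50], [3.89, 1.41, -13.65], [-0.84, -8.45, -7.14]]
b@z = [[1.28, -2.39, 1.53],[0.86, 3.08, -6.02],[2.23, -3.48, -3.55]]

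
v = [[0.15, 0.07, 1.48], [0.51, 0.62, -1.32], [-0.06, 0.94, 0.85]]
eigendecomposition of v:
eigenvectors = [[(-0.93+0j), (-0.64+0j), (-0.64-0j)], [-0.01+0.00j, (0.58+0.02j), 0.58-0.02j], [(-0.36+0j), (-0.16-0.48j), -0.16+0.48j]]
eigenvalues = [(0.72+0j), (0.45+1.09j), (0.45-1.09j)]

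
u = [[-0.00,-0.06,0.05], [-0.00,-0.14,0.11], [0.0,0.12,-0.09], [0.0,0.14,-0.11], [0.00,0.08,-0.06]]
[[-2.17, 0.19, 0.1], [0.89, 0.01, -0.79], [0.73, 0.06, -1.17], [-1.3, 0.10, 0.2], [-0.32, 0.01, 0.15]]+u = [[-2.17, 0.13, 0.15], [0.89, -0.13, -0.68], [0.73, 0.18, -1.26], [-1.3, 0.24, 0.09], [-0.32, 0.09, 0.09]]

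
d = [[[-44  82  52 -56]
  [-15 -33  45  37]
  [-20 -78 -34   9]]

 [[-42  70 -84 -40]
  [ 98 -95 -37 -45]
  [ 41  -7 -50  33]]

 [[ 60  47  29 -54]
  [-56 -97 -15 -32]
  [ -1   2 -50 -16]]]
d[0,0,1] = 82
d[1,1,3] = -45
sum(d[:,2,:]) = -171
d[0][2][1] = -78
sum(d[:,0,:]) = 20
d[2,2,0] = -1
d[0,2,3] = 9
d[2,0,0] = 60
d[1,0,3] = -40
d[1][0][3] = -40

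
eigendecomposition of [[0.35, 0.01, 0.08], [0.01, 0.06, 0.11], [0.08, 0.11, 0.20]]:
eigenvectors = [[0.87, 0.48, -0.09],[0.18, -0.48, -0.86],[0.46, -0.73, 0.5]]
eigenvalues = [0.39, 0.22, -0.0]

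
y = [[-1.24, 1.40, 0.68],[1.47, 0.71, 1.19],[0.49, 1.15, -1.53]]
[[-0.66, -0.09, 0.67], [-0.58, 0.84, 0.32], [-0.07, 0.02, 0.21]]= y @ [[-0.02, 0.34, -0.06], [-0.37, 0.14, 0.37], [-0.24, 0.2, 0.12]]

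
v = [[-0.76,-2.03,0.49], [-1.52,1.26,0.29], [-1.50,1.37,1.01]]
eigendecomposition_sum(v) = [[-1.22, -1.02, 0.34], [-0.60, -0.51, 0.17], [-0.38, -0.32, 0.11]] + [[0.39, -0.77, -0.02], [-0.94, 1.85, 0.06], [-1.42, 2.8, 0.09]] + [[0.06, -0.24, 0.18],  [0.02, -0.09, 0.06],  [0.3, -1.11, 0.82]]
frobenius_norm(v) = 3.75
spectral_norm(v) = 3.09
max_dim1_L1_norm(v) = 3.88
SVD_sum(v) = [[0.6, -0.85, -0.25], [-1.08, 1.52, 0.45], [-1.22, 1.72, 0.50]] + [[-1.35, -1.18, 0.76], [-0.28, -0.24, 0.16], [-0.42, -0.37, 0.23]] + [[-0.01,  -0.0,  -0.02], [-0.16,  -0.02,  -0.32], [0.14,  0.02,  0.27]]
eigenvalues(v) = [-1.62, 2.33, 0.79]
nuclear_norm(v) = 5.63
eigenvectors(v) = [[0.86, 0.22, 0.21], [0.43, -0.54, 0.08], [0.27, -0.81, 0.97]]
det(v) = -2.99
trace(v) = 1.51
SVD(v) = [[0.35, 0.94, -0.04],[-0.62, 0.19, -0.76],[-0.7, 0.29, 0.65]] @ diag([3.086696183341059, 2.0790633083235934, 0.4663715597356845]) @ [[0.56, -0.79, -0.23],  [-0.69, -0.61, 0.39],  [0.45, 0.06, 0.89]]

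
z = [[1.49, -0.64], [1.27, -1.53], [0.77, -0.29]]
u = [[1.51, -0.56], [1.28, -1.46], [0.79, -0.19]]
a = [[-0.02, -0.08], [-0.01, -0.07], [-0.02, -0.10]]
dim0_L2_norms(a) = [0.03, 0.15]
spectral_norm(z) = 2.62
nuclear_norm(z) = 3.26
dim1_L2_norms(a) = [0.08, 0.07, 0.1]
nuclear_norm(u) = 3.24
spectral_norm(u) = 2.56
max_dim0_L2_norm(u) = 2.13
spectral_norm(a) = 0.15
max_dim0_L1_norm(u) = 3.58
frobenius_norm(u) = 2.65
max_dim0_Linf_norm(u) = 1.51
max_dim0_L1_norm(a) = 0.25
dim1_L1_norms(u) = [2.07, 2.74, 0.98]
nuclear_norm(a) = 0.15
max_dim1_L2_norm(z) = 1.99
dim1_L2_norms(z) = [1.62, 1.99, 0.82]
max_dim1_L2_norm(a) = 0.1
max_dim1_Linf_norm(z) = 1.53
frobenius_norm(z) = 2.69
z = a + u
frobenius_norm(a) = 0.15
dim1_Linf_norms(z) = [1.49, 1.53, 0.77]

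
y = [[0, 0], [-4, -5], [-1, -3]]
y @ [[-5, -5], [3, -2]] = [[0, 0], [5, 30], [-4, 11]]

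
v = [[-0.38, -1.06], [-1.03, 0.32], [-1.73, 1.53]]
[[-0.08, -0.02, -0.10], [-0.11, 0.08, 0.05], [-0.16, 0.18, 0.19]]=v @ [[0.12, -0.07, -0.02], [0.03, 0.04, 0.10]]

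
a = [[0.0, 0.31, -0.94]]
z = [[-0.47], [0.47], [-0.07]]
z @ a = [[0.0, -0.15, 0.44],[0.0, 0.15, -0.44],[0.0, -0.02, 0.07]]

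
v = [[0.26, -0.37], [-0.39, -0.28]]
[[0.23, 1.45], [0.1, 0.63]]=v @ [[0.13, 0.80], [-0.54, -3.35]]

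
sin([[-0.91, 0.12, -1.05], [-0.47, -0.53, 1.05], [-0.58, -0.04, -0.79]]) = [[-0.58, 0.1, -0.6], [-0.52, -0.52, 0.93], [-0.35, -0.05, -0.5]]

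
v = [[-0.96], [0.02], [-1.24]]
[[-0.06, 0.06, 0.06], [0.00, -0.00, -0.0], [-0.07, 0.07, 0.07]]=v@[[0.06, -0.06, -0.06]]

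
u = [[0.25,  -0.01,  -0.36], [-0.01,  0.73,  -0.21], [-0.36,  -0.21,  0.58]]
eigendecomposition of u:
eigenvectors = [[0.81, 0.48, -0.34], [0.17, -0.75, -0.64], [0.56, -0.45, 0.69]]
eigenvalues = [-0.0, 0.61, 0.95]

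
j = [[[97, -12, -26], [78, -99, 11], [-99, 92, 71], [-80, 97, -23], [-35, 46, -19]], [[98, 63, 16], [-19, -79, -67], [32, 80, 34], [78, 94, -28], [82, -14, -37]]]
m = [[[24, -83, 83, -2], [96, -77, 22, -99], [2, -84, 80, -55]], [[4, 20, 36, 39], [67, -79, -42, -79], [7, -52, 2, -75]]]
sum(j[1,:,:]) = 333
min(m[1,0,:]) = 4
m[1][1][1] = -79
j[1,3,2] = -28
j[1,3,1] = 94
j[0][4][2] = -19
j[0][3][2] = -23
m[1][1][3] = -79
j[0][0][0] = 97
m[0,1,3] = -99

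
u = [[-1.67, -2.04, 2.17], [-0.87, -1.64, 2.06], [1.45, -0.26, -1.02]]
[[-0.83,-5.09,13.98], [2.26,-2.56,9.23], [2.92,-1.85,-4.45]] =u @ [[4.18, 1.42, -4.01], [0.21, 4.26, -3.93], [3.03, 2.75, -0.34]]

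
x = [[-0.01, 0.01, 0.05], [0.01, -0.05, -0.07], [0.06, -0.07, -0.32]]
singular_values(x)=[0.35, 0.03, 0.0]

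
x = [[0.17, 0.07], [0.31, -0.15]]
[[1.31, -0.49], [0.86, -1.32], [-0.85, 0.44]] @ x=[[0.07, 0.17],  [-0.26, 0.26],  [-0.01, -0.13]]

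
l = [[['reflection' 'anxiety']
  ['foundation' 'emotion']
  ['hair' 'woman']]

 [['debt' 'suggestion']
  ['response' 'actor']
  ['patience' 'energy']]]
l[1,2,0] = 'patience'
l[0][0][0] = 'reflection'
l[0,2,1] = 'woman'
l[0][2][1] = 'woman'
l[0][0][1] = 'anxiety'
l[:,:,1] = [['anxiety', 'emotion', 'woman'], ['suggestion', 'actor', 'energy']]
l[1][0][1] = 'suggestion'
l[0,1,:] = ['foundation', 'emotion']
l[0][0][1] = 'anxiety'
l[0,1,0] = 'foundation'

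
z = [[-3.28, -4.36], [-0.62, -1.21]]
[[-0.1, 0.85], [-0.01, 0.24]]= z @ [[0.07, 0.02], [-0.03, -0.21]]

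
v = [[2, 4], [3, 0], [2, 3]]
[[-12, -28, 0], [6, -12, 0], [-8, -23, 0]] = v @ [[2, -4, 0], [-4, -5, 0]]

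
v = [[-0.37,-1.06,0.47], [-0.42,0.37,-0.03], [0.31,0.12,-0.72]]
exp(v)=[[0.95, -1.16, 0.32], [-0.47, 1.71, -0.11], [0.18, -0.02, 0.53]]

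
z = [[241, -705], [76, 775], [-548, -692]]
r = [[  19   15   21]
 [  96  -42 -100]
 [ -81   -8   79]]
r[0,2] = 21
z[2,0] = -548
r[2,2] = 79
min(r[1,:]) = -100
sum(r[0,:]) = 55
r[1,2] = -100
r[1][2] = -100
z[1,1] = 775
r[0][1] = 15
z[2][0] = -548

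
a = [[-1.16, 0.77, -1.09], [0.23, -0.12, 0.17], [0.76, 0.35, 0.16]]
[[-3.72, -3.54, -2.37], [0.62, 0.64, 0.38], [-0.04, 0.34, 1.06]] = a@[[0.74, 1.87, 0.25],[-2.22, -2.77, 1.21],[1.06, -0.70, 2.76]]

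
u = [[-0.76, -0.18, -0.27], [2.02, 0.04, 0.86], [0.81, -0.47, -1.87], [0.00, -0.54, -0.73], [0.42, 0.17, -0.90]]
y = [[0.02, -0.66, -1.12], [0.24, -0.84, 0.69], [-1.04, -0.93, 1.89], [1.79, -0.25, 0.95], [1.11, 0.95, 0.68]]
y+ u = [[-0.74, -0.84, -1.39], [2.26, -0.8, 1.55], [-0.23, -1.4, 0.02], [1.79, -0.79, 0.22], [1.53, 1.12, -0.22]]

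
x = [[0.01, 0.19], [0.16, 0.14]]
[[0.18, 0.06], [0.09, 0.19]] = x @ [[-0.26, 0.96],[0.96, 0.26]]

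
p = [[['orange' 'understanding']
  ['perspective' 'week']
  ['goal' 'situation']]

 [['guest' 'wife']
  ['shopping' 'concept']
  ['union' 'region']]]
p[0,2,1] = 'situation'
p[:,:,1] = [['understanding', 'week', 'situation'], ['wife', 'concept', 'region']]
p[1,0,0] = 'guest'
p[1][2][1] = 'region'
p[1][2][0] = 'union'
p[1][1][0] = 'shopping'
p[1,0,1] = 'wife'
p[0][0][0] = 'orange'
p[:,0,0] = ['orange', 'guest']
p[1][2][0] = 'union'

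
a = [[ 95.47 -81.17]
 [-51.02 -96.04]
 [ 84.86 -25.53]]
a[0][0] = 95.47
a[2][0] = 84.86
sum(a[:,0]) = 129.31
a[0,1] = -81.17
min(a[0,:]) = -81.17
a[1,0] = -51.02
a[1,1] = -96.04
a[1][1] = -96.04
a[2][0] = 84.86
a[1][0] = -51.02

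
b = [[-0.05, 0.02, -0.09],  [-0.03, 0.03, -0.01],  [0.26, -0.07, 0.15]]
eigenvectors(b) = [[-0.34+0.37j, (-0.34-0.37j), 0.25+0.00j], [-0.09-0.03j, (-0.09+0.03j), 0.97+0.00j], [0.86+0.00j, 0.86-0.00j, (0.01+0j)]]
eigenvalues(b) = [(0.05+0.12j), (0.05-0.12j), (0.02+0j)]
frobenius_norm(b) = 0.33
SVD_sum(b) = [[-0.08, 0.02, -0.05], [-0.03, 0.01, -0.02], [0.25, -0.07, 0.16]] + [[0.03,-0.0,-0.04], [-0.01,0.00,0.01], [0.01,-0.0,-0.01]] + [[0.00, 0.00, 0.0], [0.01, 0.02, 0.0], [0.00, 0.00, 0.0]]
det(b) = 0.00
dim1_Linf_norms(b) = [0.09, 0.03, 0.26]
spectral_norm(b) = 0.32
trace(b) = 0.13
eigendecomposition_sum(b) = [[-0.03+0.08j, 0.01-0.02j, -0.05+0.02j], [-0.02+0.00j, -0j, (-0.01-0.01j)], [(0.13-0.06j), (-0.04+0.02j), 0.07+0.04j]] + [[-0.03-0.08j, 0.01+0.02j, -0.05-0.02j], [-0.02-0.00j, 0.00+0.00j, (-0.01+0.01j)], [0.13+0.06j, -0.04-0.02j, (0.07-0.04j)]] + [[-0j, 0.01+0.00j, 0.00+0.00j], [-0j, (0.02+0j), 0j], [-0j, 0j, 0j]]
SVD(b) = [[-0.29, 0.95, 0.15], [-0.11, -0.19, 0.97], [0.95, 0.26, 0.16]] @ diag([0.32368413052575956, 0.05158655983688936, 0.0216196783042226]) @ [[0.82, -0.23, 0.52],[0.52, -0.1, -0.85],[0.25, 0.97, 0.04]]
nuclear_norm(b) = 0.40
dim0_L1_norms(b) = [0.34, 0.12, 0.25]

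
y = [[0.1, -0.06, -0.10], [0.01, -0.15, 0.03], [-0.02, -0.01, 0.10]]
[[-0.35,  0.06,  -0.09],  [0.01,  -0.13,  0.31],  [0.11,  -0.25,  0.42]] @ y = [[-0.03, 0.01, 0.03],[-0.01, 0.02, 0.03],[0.00, 0.03, 0.02]]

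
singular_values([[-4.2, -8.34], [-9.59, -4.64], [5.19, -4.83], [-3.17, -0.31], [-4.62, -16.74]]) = [21.35, 10.33]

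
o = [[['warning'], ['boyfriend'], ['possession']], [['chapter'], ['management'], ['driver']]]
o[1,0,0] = 'chapter'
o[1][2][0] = 'driver'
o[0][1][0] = 'boyfriend'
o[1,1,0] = 'management'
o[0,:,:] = [['warning'], ['boyfriend'], ['possession']]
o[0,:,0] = ['warning', 'boyfriend', 'possession']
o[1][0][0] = 'chapter'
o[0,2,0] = 'possession'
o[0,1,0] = 'boyfriend'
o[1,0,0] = 'chapter'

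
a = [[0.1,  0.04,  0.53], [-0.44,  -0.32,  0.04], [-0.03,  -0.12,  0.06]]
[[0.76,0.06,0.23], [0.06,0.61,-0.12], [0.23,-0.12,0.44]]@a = [[0.04, -0.02, 0.42], [-0.26, -0.18, 0.05], [0.06, -0.01, 0.14]]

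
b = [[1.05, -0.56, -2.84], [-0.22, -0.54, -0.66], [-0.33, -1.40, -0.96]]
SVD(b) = [[-0.90, 0.44, 0.06], [-0.22, -0.33, -0.92], [-0.38, -0.84, 0.39]] @ diag([3.361109820161562, 1.386141345516835, 0.17132701789940205]) @ [[-0.23, 0.34, 0.91], [0.58, 0.8, -0.15], [0.78, -0.49, 0.38]]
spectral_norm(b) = 3.36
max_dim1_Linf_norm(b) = 2.84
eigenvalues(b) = [-2.09, 1.36, 0.28]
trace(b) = -0.45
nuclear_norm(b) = 4.92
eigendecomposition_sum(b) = [[-0.21, -1.18, -1.22], [-0.12, -0.67, -0.69], [-0.21, -1.17, -1.21]] + [[1.27,0.98,-1.84], [-0.11,-0.08,0.15], [-0.12,-0.09,0.17]] + [[-0.01, -0.36, 0.22], [0.01, 0.21, -0.12], [-0.00, -0.14, 0.08]]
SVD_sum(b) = [[0.69, -1.04, -2.75], [0.17, -0.25, -0.67], [0.29, -0.44, -1.17]] + [[0.35, 0.48, -0.09], [-0.27, -0.36, 0.07], [-0.68, -0.93, 0.18]] + [[0.01, -0.00, 0.00],[-0.12, 0.08, -0.06],[0.05, -0.03, 0.03]]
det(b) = -0.80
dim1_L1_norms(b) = [4.45, 1.42, 2.69]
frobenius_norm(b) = 3.64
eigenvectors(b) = [[0.66, 0.99, 0.82], [0.37, -0.08, -0.47], [0.65, -0.09, 0.32]]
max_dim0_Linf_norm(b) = 2.84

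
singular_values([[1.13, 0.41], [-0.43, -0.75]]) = [1.4, 0.48]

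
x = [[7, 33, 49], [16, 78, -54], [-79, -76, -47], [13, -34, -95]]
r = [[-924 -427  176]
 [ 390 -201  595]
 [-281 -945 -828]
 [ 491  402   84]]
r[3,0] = 491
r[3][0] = 491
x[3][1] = -34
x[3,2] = -95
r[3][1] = 402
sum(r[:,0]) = -324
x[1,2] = -54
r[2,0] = -281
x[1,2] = -54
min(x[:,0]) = -79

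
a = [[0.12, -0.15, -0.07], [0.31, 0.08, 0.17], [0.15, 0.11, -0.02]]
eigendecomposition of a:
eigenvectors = [[-0.05+0.57j, (-0.05-0.57j), (-0.11+0j)], [(0.72+0j), (0.72-0j), -0.55+0.00j], [0.38-0.03j, 0.38+0.03j, 0.83+0.00j]]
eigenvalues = [(0.15+0.24j), (0.15-0.24j), (-0.11+0j)]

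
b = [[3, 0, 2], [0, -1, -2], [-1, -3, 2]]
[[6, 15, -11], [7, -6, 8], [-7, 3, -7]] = b @ [[4, 3, -1], [-1, 0, 0], [-3, 3, -4]]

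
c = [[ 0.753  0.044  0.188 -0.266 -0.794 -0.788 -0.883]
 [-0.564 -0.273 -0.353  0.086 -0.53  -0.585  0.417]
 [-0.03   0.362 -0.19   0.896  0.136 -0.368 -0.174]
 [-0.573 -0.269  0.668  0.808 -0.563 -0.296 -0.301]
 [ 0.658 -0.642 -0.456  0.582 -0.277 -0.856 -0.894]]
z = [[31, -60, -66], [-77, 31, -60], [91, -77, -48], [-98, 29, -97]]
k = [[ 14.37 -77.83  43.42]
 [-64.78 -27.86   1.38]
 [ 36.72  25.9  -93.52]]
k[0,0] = 14.37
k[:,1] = [-77.83, -27.86, 25.9]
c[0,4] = -0.794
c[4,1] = -0.642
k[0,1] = -77.83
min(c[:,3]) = -0.266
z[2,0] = 91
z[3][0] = -98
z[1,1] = 31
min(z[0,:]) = -66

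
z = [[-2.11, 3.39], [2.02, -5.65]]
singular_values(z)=[7.17, 0.71]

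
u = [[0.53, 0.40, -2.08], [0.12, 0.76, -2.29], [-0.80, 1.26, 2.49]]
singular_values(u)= [4.07, 1.56, 0.25]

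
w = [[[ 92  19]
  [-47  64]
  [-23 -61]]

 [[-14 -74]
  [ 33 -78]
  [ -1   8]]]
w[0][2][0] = -23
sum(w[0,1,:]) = 17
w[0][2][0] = -23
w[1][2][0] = -1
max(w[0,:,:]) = 92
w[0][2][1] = -61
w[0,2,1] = -61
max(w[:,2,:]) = 8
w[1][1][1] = -78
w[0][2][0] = -23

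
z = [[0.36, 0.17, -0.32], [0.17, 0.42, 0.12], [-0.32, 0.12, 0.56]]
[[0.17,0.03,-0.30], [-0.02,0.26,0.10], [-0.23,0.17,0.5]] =z @ [[0.59, -0.28, -0.01], [-0.28, 0.74, -0.02], [-0.01, -0.02, 0.9]]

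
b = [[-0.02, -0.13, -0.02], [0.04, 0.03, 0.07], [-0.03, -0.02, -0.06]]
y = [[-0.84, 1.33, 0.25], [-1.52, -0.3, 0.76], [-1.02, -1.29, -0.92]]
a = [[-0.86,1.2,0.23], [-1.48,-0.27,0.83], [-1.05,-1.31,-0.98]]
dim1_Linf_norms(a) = [1.2, 1.48, 1.31]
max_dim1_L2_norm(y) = 1.88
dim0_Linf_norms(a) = [1.48, 1.31, 0.98]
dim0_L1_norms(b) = [0.09, 0.18, 0.15]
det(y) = -3.53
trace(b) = -0.05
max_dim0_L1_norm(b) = 0.18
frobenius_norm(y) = 3.01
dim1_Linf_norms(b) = [0.13, 0.07, 0.06]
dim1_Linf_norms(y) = [1.33, 1.52, 1.29]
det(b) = -0.00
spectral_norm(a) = 2.13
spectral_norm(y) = 2.14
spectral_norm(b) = 0.15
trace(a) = -2.11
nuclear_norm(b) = 0.24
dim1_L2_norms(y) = [1.59, 1.73, 1.88]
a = b + y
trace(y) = -2.06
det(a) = -3.57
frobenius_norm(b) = 0.17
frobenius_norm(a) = 2.99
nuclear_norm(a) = 4.92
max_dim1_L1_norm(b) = 0.17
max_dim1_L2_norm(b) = 0.13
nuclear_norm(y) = 4.93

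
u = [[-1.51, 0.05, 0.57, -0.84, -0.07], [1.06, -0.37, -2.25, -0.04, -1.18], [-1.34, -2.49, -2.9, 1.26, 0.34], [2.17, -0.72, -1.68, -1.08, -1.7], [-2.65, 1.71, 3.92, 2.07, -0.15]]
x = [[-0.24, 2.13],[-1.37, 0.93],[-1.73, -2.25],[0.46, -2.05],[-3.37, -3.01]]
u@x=[[-0.84, -2.52],[8.10, 10.61],[8.18, -2.25],[8.6, 15.06],[-7.03, -16.67]]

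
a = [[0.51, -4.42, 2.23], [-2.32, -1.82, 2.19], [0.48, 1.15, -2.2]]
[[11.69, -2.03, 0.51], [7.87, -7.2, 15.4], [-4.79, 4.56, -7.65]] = a @ [[-0.82, 1.56, -4.53], [-2.35, -0.32, 0.84], [0.77, -1.90, 2.93]]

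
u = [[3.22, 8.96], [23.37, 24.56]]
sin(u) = [[0.74, -0.09], [-0.24, 0.51]]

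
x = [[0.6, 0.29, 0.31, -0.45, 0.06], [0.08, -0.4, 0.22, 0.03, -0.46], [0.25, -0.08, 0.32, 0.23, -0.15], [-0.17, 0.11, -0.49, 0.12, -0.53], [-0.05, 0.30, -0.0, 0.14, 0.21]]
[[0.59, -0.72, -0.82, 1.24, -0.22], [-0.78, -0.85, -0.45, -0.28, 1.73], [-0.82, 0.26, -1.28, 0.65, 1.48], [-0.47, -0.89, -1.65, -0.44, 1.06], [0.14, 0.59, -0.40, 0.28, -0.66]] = x@[[-0.74, 1.06, -2.36, 2.54, 2.52], [0.57, -0.68, -2.45, 0.55, -1.37], [-0.09, -0.75, 0.19, -0.21, -0.41], [-1.87, 2.38, -2.42, 0.91, 2.39], [0.90, 2.43, 2.63, 0.53, -2.17]]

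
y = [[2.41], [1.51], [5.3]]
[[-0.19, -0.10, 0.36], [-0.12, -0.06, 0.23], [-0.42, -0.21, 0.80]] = y @ [[-0.08, -0.04, 0.15]]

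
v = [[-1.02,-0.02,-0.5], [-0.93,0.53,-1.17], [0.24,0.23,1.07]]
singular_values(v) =[2.08, 0.71, 0.47]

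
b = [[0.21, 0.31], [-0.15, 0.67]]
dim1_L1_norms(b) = [0.52, 0.82]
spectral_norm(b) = 0.74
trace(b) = 0.88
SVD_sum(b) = [[-0.02,0.29], [-0.05,0.68]] + [[0.23, 0.02],[-0.1, -0.01]]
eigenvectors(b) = [[-0.90, -0.71], [-0.44, -0.71]]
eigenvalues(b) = [0.36, 0.52]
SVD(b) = [[0.40, 0.92], [0.92, -0.40]] @ diag([0.740003576729975, 0.25297175025453794]) @ [[-0.07,1.00],[1.00,0.07]]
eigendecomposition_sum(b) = [[0.70,-0.7], [0.34,-0.34]] + [[-0.49, 1.01], [-0.49, 1.01]]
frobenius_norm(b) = 0.78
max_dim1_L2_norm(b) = 0.69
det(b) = 0.19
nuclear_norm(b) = 0.99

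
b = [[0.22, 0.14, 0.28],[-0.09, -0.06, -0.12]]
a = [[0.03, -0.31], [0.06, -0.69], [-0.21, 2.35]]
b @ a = [[-0.04, 0.49], [0.02, -0.21]]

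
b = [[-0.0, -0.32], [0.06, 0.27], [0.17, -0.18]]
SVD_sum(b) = [[0.03, -0.32], [-0.02, 0.26], [0.02, -0.19]] + [[-0.03, -0.00], [0.08, 0.01], [0.15, 0.01]]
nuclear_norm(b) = 0.63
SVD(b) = [[0.70,0.15], [-0.58,-0.46], [0.42,-0.87]] @ diag([0.45702918106317025, 0.17698680079804802]) @ [[0.08, -1.00], [-1.00, -0.08]]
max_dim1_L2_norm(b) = 0.32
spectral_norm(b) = 0.46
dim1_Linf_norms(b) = [0.32, 0.27, 0.18]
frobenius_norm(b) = 0.49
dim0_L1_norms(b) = [0.23, 0.77]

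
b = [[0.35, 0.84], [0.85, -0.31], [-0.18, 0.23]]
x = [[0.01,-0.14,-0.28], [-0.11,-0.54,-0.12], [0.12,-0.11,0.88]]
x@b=[[-0.07, -0.01], [-0.48, 0.05], [-0.21, 0.34]]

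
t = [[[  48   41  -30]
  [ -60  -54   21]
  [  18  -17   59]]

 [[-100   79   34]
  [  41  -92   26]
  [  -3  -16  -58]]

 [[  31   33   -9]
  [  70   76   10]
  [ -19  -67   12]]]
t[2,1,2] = 10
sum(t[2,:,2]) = 13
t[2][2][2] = 12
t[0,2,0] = 18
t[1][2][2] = -58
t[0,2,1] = -17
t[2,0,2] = -9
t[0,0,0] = 48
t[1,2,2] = -58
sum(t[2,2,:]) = -74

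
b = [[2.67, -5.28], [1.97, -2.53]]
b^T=[[2.67,1.97], [-5.28,-2.53]]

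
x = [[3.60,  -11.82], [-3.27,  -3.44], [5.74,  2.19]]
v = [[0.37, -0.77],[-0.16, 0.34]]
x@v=[[3.22,  -6.79], [-0.66,  1.35], [1.77,  -3.68]]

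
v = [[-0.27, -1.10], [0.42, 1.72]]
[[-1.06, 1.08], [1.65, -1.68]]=v@[[0.95, -0.97],  [0.73, -0.74]]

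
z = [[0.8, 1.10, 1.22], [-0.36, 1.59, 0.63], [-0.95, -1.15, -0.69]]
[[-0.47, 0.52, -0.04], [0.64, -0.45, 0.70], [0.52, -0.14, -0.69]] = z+[[-1.27, -0.58, -1.26], [1.00, -2.04, 0.07], [1.47, 1.01, 0.00]]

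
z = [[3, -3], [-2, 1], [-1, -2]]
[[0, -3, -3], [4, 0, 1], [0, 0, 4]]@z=[[9, 3], [11, -14], [-4, -8]]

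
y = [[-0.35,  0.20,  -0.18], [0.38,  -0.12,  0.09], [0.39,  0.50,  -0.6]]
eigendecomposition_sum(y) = [[0.0, 0.0, -0.00], [0.0, 0.00, -0.0], [0.00, 0.0, -0.0]] + [[-0.45,-0.25,0.33], [0.46,0.26,-0.34], [0.32,0.18,-0.24]] + [[0.1, 0.45, -0.51],[-0.08, -0.38, 0.43],[0.07, 0.32, -0.36]]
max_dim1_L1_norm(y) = 1.49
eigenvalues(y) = [0.0, -0.43, -0.65]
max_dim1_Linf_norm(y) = 0.6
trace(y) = -1.07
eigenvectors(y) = [[-0.08, -0.62, 0.67], [-0.74, 0.64, -0.57], [-0.67, 0.45, 0.47]]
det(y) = 0.00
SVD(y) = [[0.12,0.72,0.68], [0.02,-0.69,0.73], [0.99,-0.07,-0.1]] @ diag([0.8782155289136773, 0.5938319532160066, 0.0010469548856501527]) @ [[0.40, 0.59, -0.7], [-0.91, 0.32, -0.25], [0.08, 0.74, 0.67]]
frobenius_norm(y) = 1.06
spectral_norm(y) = 0.88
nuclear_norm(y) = 1.47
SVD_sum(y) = [[0.04,0.06,-0.07], [0.01,0.01,-0.01], [0.35,0.51,-0.61]] + [[-0.39, 0.14, -0.11], [0.37, -0.13, 0.1], [0.04, -0.01, 0.01]] + [[0.0, 0.00, 0.00], [0.0, 0.0, 0.0], [-0.00, -0.0, -0.00]]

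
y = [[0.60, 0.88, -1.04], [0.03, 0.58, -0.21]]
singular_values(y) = [1.58, 0.34]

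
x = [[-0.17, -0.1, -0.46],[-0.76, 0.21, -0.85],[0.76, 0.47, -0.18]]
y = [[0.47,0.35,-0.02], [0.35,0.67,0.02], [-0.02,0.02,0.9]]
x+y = [[0.3,  0.25,  -0.48], [-0.41,  0.88,  -0.83], [0.74,  0.49,  0.72]]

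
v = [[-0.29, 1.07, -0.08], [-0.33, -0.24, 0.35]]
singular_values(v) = [1.13, 0.5]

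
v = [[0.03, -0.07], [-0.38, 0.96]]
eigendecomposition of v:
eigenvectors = [[-0.93, 0.07], [-0.37, -1.0]]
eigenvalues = [0.0, 0.99]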